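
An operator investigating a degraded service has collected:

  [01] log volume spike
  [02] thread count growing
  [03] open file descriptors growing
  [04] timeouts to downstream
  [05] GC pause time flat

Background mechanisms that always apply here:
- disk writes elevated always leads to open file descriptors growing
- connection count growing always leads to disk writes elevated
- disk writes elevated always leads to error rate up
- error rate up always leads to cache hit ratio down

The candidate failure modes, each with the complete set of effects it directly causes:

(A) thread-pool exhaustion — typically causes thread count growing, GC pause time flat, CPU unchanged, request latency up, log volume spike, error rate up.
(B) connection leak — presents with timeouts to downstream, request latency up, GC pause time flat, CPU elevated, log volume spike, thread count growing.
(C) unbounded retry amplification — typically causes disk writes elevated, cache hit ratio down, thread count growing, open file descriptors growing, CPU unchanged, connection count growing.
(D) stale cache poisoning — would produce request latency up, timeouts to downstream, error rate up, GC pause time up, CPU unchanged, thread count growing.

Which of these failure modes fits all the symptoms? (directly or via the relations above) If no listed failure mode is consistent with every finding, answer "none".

none

For each candidate, compare predicted effects to what was observed:
(A) thread-pool exhaustion — log volume spike match; thread count growing match; open file descriptors growing miss; timeouts to downstream miss; GC pause time flat match
(B) connection leak — log volume spike match; thread count growing match; open file descriptors growing miss; timeouts to downstream match; GC pause time flat match
(C) unbounded retry amplification — does not account for log volume spike, timeouts to downstream, GC pause time flat
(D) stale cache poisoning — fails on log volume spike, open file descriptors growing, GC pause time flat (predicts GC pause time up, not GC pause time flat)
No candidate is consistent with all observations.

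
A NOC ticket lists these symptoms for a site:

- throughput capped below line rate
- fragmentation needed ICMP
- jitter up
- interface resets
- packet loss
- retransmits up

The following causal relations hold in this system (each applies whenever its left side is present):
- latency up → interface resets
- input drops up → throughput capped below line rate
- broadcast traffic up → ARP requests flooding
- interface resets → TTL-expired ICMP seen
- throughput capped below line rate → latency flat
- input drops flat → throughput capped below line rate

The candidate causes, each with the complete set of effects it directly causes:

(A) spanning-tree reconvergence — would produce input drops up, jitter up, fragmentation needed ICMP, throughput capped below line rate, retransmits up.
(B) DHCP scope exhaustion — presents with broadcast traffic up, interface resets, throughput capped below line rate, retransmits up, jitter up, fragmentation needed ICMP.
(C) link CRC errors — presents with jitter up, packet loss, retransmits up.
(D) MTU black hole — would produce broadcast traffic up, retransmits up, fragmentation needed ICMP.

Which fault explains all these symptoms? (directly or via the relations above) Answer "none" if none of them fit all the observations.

For each candidate, compare predicted effects to what was observed:
(A) spanning-tree reconvergence — throughput capped below line rate ✓; fragmentation needed ICMP ✓; jitter up ✓; interface resets ✗; packet loss ✗; retransmits up ✓
(B) DHCP scope exhaustion — does not account for packet loss
(C) link CRC errors — does not account for throughput capped below line rate, fragmentation needed ICMP, interface resets
(D) MTU black hole — throughput capped below line rate ✗; fragmentation needed ICMP ✓; jitter up ✗; interface resets ✗; packet loss ✗; retransmits up ✓
No candidate is consistent with all observations.

none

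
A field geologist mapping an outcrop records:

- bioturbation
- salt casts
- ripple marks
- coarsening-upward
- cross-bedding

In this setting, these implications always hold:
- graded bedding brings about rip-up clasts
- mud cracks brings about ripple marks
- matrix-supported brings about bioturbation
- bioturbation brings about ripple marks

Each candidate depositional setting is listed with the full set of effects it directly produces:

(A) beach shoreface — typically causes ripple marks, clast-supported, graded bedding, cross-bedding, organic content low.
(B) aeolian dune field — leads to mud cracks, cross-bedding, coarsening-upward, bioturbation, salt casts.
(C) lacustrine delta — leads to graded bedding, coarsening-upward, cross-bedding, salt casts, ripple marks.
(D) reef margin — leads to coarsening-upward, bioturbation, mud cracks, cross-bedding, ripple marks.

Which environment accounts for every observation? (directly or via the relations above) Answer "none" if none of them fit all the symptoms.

Per-candidate check:
(A) beach shoreface — does not account for bioturbation, salt casts, coarsening-upward
(B) aeolian dune field — accounts for every observation (ripple marks by mud cracks → ripple marks)
(C) lacustrine delta — bioturbation NO; salt casts yes; ripple marks yes; coarsening-upward yes; cross-bedding yes
(D) reef margin — bioturbation yes; salt casts NO; ripple marks yes; coarsening-upward yes; cross-bedding yes
(B) is the only candidate with no mismatches.

B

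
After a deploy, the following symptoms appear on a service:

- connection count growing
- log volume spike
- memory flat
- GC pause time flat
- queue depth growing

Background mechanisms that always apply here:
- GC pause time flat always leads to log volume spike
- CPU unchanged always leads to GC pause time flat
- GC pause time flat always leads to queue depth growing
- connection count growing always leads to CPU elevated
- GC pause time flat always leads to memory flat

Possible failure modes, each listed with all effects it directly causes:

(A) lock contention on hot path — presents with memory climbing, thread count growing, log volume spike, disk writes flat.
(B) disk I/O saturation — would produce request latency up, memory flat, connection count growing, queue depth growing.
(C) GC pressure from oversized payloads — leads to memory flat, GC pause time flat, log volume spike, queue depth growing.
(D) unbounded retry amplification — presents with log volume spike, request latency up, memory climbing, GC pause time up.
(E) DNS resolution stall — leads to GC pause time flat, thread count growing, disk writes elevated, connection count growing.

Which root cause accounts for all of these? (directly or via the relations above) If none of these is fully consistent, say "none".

Per-candidate check:
(A) lock contention on hot path — connection count growing NO; log volume spike yes; memory flat NO; GC pause time flat NO; queue depth growing NO
(B) disk I/O saturation — connection count growing yes; log volume spike NO; memory flat yes; GC pause time flat NO; queue depth growing yes
(C) GC pressure from oversized payloads — does not account for connection count growing
(D) unbounded retry amplification — fails on connection count growing, memory flat, GC pause time flat, queue depth growing (predicts memory climbing, not memory flat; predicts GC pause time up, not GC pause time flat)
(E) DNS resolution stall — connection count growing yes; log volume spike yes (via GC pause time flat → log volume spike); memory flat yes (via GC pause time flat → memory flat); GC pause time flat yes; queue depth growing yes (via GC pause time flat → queue depth growing)
(E) is the only candidate with no mismatches.

E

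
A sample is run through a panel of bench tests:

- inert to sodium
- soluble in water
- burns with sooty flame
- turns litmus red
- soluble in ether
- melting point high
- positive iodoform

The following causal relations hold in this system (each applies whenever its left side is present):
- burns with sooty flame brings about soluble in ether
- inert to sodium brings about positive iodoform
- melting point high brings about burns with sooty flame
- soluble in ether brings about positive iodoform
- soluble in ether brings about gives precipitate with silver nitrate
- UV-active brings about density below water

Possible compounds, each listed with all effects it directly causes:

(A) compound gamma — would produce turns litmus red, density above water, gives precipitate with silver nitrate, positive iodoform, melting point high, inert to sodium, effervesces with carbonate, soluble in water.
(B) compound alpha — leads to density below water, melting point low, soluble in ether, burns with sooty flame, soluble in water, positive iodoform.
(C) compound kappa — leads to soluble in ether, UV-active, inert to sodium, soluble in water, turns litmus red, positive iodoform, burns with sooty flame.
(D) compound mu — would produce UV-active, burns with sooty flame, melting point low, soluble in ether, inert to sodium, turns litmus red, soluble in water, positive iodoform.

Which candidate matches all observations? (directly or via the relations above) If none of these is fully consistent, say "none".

A

Checking each candidate against the observations:
(A) compound gamma — inert to sodium ✓; soluble in water ✓; burns with sooty flame ✓ (by melting point high → burns with sooty flame); turns litmus red ✓; soluble in ether ✓ (by melting point high → burns with sooty flame → soluble in ether); melting point high ✓; positive iodoform ✓
(B) compound alpha — fails on inert to sodium, turns litmus red, melting point high (predicts melting point low, not melting point high)
(C) compound kappa — does not account for melting point high
(D) compound mu — inert to sodium ✓; soluble in water ✓; burns with sooty flame ✓; turns litmus red ✓; soluble in ether ✓; melting point high ✗; positive iodoform ✓
Only (A) is consistent with every observation.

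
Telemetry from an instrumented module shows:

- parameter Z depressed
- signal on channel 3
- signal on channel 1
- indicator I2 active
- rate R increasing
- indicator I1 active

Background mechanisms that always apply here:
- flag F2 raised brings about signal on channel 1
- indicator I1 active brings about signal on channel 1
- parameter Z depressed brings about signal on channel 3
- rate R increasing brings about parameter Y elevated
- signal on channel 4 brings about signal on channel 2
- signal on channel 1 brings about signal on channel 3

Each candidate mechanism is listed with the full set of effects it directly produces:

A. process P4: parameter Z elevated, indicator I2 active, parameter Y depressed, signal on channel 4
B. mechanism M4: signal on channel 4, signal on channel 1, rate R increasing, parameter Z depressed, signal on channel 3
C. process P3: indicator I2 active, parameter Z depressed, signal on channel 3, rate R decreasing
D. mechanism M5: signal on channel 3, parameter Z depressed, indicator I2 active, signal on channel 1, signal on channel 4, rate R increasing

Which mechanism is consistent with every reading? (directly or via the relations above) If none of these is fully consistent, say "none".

none

Checking each candidate against the observations:
(A) process P4 — fails on parameter Z depressed, signal on channel 3, signal on channel 1, rate R increasing, indicator I1 active (predicts parameter Z elevated, not parameter Z depressed)
(B) mechanism M4 — parameter Z depressed +; signal on channel 3 +; signal on channel 1 +; indicator I2 active -; rate R increasing +; indicator I1 active -
(C) process P3 — parameter Z depressed +; signal on channel 3 +; signal on channel 1 -; indicator I2 active +; rate R increasing -; indicator I1 active -
(D) mechanism M5 — does not account for indicator I1 active
None of the listed candidates fits everything.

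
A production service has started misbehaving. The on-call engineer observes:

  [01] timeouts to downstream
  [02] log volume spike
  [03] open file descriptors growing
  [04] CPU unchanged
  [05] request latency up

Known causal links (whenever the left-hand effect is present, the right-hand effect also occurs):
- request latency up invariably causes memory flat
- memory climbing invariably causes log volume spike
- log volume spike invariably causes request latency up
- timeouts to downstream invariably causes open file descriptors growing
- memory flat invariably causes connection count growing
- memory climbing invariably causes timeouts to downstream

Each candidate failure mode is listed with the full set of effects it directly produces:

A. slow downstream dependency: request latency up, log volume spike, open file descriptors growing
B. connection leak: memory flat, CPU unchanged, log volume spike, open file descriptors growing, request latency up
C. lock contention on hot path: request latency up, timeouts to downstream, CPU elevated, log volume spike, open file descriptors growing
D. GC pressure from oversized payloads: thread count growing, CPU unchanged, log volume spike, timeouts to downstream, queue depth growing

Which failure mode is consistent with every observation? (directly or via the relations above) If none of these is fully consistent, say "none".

Checking each candidate against the observations:
(A) slow downstream dependency — timeouts to downstream NO; log volume spike yes; open file descriptors growing yes; CPU unchanged NO; request latency up yes
(B) connection leak — timeouts to downstream NO; log volume spike yes; open file descriptors growing yes; CPU unchanged yes; request latency up yes
(C) lock contention on hot path — fails on CPU unchanged (predicts CPU elevated, not CPU unchanged)
(D) GC pressure from oversized payloads — accounts for every observation (open file descriptors growing via timeouts to downstream → open file descriptors growing)
Only (D) is consistent with every observation.

D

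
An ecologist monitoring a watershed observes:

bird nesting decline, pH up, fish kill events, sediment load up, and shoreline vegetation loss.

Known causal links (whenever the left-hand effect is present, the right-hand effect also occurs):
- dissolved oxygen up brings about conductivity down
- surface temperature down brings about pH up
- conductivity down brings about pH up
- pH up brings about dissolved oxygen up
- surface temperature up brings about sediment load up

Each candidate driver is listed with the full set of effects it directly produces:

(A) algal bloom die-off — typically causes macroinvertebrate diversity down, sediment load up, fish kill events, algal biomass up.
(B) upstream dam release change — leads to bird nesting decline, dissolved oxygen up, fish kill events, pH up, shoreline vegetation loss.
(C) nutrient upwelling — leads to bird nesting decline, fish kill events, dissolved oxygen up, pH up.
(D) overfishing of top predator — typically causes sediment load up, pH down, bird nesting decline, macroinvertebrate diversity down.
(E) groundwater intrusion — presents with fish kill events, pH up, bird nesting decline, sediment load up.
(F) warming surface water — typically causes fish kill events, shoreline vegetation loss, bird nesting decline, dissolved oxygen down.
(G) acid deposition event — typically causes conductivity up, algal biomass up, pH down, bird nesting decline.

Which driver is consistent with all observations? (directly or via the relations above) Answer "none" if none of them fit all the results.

none

Checking each candidate against the observations:
(A) algal bloom die-off — does not account for bird nesting decline, pH up, shoreline vegetation loss
(B) upstream dam release change — does not account for sediment load up
(C) nutrient upwelling — bird nesting decline +; pH up +; fish kill events +; sediment load up -; shoreline vegetation loss -
(D) overfishing of top predator — bird nesting decline +; pH up -; fish kill events -; sediment load up +; shoreline vegetation loss -
(E) groundwater intrusion — bird nesting decline +; pH up +; fish kill events +; sediment load up +; shoreline vegetation loss -
(F) warming surface water — bird nesting decline +; pH up -; fish kill events +; sediment load up -; shoreline vegetation loss +
(G) acid deposition event — fails on pH up, fish kill events, sediment load up, shoreline vegetation loss (predicts pH down, not pH up)
No candidate is consistent with all observations.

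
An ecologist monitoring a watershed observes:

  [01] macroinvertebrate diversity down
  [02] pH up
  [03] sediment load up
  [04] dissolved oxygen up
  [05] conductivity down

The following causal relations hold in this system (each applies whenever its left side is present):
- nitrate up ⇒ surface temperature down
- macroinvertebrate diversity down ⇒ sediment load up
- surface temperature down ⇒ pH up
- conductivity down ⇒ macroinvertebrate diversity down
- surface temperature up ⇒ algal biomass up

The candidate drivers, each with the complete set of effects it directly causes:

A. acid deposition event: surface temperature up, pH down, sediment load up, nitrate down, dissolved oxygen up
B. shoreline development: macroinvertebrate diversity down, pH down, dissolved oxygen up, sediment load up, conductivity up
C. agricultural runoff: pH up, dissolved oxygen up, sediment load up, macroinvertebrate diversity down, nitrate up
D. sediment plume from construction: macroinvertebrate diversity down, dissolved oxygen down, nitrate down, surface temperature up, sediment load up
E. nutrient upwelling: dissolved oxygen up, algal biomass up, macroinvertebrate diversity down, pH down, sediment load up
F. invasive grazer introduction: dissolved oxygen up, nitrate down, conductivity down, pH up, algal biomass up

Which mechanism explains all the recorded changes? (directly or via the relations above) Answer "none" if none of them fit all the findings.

F

For each candidate, compare predicted effects to what was observed:
(A) acid deposition event — fails on macroinvertebrate diversity down, pH up, conductivity down (predicts pH down, not pH up)
(B) shoreline development — macroinvertebrate diversity down yes; pH up NO; sediment load up yes; dissolved oxygen up yes; conductivity down NO
(C) agricultural runoff — macroinvertebrate diversity down yes; pH up yes; sediment load up yes; dissolved oxygen up yes; conductivity down NO
(D) sediment plume from construction — macroinvertebrate diversity down yes; pH up NO; sediment load up yes; dissolved oxygen up NO; conductivity down NO
(E) nutrient upwelling — fails on pH up, conductivity down (predicts pH down, not pH up)
(F) invasive grazer introduction — macroinvertebrate diversity down yes (by conductivity down → macroinvertebrate diversity down); pH up yes; sediment load up yes (by conductivity down → macroinvertebrate diversity down → sediment load up); dissolved oxygen up yes; conductivity down yes
(F) alone accounts for all the evidence.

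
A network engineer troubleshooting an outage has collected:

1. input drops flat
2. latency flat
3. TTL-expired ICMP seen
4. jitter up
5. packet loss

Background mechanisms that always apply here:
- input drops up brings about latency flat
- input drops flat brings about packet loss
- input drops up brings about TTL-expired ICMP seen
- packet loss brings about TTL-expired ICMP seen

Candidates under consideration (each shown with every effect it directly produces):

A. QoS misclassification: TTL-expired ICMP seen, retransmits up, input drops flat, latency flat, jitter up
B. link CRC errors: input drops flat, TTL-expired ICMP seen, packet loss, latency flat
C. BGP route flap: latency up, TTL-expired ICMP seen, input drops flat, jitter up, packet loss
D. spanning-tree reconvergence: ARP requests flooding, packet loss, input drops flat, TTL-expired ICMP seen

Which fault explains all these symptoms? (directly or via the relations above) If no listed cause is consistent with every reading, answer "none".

For each candidate, compare predicted effects to what was observed:
(A) QoS misclassification — accounts for every observation (packet loss via input drops flat → packet loss)
(B) link CRC errors — does not account for jitter up
(C) BGP route flap — input drops flat +; latency flat -; TTL-expired ICMP seen +; jitter up +; packet loss +
(D) spanning-tree reconvergence — input drops flat +; latency flat -; TTL-expired ICMP seen +; jitter up -; packet loss +
Only (A) is consistent with every observation.

A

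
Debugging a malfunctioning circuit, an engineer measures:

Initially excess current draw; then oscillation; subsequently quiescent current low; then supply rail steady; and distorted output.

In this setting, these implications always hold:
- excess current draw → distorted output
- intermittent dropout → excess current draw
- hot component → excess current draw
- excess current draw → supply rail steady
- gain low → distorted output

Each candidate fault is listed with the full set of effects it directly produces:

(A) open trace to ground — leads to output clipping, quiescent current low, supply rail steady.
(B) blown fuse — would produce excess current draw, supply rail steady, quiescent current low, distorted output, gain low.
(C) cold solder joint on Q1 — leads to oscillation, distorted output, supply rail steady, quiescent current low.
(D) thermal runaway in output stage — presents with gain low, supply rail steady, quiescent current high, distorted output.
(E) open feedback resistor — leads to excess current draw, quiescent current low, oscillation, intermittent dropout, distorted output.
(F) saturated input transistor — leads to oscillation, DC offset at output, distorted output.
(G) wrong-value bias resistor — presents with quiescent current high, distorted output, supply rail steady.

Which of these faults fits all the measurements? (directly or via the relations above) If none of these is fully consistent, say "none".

Checking each candidate against the observations:
(A) open trace to ground — excess current draw NO; oscillation NO; quiescent current low yes; supply rail steady yes; distorted output NO
(B) blown fuse — does not account for oscillation
(C) cold solder joint on Q1 — excess current draw NO; oscillation yes; quiescent current low yes; supply rail steady yes; distorted output yes
(D) thermal runaway in output stage — excess current draw NO; oscillation NO; quiescent current low NO; supply rail steady yes; distorted output yes
(E) open feedback resistor — accounts for every observation (supply rail steady by excess current draw → supply rail steady)
(F) saturated input transistor — does not account for excess current draw, quiescent current low, supply rail steady
(G) wrong-value bias resistor — fails on excess current draw, oscillation, quiescent current low (predicts quiescent current high, not quiescent current low)
Only (E) is consistent with every observation.

E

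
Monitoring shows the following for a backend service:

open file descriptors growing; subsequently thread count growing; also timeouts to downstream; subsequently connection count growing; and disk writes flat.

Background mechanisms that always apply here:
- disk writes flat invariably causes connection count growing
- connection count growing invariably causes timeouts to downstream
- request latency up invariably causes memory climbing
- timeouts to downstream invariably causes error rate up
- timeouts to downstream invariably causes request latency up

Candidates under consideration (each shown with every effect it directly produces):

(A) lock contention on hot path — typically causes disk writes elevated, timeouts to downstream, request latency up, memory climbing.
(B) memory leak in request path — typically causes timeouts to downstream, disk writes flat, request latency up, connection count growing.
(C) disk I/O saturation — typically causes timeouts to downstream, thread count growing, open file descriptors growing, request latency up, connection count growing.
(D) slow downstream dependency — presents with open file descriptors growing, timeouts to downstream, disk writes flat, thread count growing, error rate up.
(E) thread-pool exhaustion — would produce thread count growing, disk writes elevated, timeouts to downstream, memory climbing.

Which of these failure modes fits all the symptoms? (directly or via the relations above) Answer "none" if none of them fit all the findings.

D

For each candidate, compare predicted effects to what was observed:
(A) lock contention on hot path — open file descriptors growing -; thread count growing -; timeouts to downstream +; connection count growing -; disk writes flat -
(B) memory leak in request path — does not account for open file descriptors growing, thread count growing
(C) disk I/O saturation — does not account for disk writes flat
(D) slow downstream dependency — open file descriptors growing +; thread count growing +; timeouts to downstream +; connection count growing + (via disk writes flat → connection count growing); disk writes flat +
(E) thread-pool exhaustion — open file descriptors growing -; thread count growing +; timeouts to downstream +; connection count growing -; disk writes flat -
(D) alone accounts for all the evidence.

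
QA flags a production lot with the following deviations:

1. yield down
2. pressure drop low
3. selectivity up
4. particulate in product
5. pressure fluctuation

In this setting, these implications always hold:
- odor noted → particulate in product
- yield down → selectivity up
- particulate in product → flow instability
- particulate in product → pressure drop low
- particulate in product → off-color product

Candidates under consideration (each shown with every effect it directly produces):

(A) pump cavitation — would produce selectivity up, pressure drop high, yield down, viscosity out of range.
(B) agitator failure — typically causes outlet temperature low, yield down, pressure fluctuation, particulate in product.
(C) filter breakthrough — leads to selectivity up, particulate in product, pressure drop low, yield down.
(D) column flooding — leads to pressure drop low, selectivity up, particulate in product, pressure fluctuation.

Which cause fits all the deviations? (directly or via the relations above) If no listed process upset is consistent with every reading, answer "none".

Checking each candidate against the observations:
(A) pump cavitation — fails on pressure drop low, particulate in product, pressure fluctuation (predicts pressure drop high, not pressure drop low)
(B) agitator failure — yield down ✓; pressure drop low ✓ (by particulate in product → pressure drop low); selectivity up ✓ (by yield down → selectivity up); particulate in product ✓; pressure fluctuation ✓
(C) filter breakthrough — does not account for pressure fluctuation
(D) column flooding — yield down ✗; pressure drop low ✓; selectivity up ✓; particulate in product ✓; pressure fluctuation ✓
(B) alone accounts for all the evidence.

B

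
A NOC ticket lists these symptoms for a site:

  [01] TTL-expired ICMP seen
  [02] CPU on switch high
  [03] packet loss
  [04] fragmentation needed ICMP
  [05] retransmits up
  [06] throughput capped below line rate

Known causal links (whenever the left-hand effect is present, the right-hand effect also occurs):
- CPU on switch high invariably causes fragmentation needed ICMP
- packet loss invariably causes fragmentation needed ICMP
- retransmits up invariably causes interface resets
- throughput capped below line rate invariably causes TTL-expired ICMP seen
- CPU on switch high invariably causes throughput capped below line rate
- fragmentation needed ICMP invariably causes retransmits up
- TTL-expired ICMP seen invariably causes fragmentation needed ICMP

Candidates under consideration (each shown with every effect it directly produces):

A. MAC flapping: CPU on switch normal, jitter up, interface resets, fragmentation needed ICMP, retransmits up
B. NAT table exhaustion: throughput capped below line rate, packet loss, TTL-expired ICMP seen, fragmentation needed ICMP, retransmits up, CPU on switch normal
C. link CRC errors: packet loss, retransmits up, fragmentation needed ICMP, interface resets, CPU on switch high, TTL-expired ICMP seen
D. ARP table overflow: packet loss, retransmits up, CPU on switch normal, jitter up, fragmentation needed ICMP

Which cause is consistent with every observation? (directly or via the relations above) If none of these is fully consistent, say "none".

C

For each candidate, compare predicted effects to what was observed:
(A) MAC flapping — TTL-expired ICMP seen ✗; CPU on switch high ✗; packet loss ✗; fragmentation needed ICMP ✓; retransmits up ✓; throughput capped below line rate ✗
(B) NAT table exhaustion — fails on CPU on switch high (predicts CPU on switch normal, not CPU on switch high)
(C) link CRC errors — TTL-expired ICMP seen ✓; CPU on switch high ✓; packet loss ✓; fragmentation needed ICMP ✓; retransmits up ✓; throughput capped below line rate ✓ (by CPU on switch high → throughput capped below line rate)
(D) ARP table overflow — fails on TTL-expired ICMP seen, CPU on switch high, throughput capped below line rate (predicts CPU on switch normal, not CPU on switch high)
(C) alone accounts for all the evidence.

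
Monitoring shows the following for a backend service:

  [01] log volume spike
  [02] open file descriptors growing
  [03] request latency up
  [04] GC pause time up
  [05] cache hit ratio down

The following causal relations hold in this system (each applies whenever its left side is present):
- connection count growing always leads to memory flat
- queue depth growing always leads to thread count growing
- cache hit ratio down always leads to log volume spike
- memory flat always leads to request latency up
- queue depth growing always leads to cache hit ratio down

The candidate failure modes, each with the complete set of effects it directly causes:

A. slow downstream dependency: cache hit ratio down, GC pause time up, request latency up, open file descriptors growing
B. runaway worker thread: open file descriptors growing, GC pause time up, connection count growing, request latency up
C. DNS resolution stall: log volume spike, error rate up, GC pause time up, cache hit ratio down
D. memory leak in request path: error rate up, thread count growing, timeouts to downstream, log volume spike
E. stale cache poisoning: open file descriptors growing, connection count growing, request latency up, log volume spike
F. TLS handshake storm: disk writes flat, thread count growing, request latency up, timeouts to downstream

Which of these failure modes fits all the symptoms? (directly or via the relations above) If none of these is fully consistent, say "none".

For each candidate, compare predicted effects to what was observed:
(A) slow downstream dependency — log volume spike ✓ (by cache hit ratio down → log volume spike); open file descriptors growing ✓; request latency up ✓; GC pause time up ✓; cache hit ratio down ✓
(B) runaway worker thread — does not account for log volume spike, cache hit ratio down
(C) DNS resolution stall — log volume spike ✓; open file descriptors growing ✗; request latency up ✗; GC pause time up ✓; cache hit ratio down ✓
(D) memory leak in request path — does not account for open file descriptors growing, request latency up, GC pause time up, cache hit ratio down
(E) stale cache poisoning — log volume spike ✓; open file descriptors growing ✓; request latency up ✓; GC pause time up ✗; cache hit ratio down ✗
(F) TLS handshake storm — log volume spike ✗; open file descriptors growing ✗; request latency up ✓; GC pause time up ✗; cache hit ratio down ✗
Only (A) is consistent with every observation.

A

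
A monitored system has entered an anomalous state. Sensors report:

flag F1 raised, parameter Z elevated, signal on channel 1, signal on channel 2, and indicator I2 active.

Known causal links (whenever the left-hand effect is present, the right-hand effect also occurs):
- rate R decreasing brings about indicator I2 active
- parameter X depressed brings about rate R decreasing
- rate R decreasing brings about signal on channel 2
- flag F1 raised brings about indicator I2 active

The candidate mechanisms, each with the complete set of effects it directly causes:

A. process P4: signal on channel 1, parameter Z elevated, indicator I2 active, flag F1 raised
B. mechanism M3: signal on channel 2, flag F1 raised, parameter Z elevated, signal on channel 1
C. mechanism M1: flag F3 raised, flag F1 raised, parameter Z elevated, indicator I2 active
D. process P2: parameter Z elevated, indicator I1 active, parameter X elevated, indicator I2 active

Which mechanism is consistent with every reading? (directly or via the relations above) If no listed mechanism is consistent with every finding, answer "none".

Checking each candidate against the observations:
(A) process P4 — does not account for signal on channel 2
(B) mechanism M3 — accounts for every observation (indicator I2 active through flag F1 raised → indicator I2 active)
(C) mechanism M1 — flag F1 raised +; parameter Z elevated +; signal on channel 1 -; signal on channel 2 -; indicator I2 active +
(D) process P2 — does not account for flag F1 raised, signal on channel 1, signal on channel 2
Only (B) is consistent with every observation.

B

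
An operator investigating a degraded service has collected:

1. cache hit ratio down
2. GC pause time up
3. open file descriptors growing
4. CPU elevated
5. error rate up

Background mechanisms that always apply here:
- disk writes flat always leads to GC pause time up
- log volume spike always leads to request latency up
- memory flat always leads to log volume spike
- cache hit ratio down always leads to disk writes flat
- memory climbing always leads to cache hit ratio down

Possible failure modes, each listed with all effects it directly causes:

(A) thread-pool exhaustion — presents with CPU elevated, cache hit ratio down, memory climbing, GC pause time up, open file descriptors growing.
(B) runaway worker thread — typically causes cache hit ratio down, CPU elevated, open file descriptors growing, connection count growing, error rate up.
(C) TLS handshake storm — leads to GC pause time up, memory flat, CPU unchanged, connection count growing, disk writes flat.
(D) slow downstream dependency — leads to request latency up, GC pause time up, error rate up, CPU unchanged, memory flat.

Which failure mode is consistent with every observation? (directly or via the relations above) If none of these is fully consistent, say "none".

B

Per-candidate check:
(A) thread-pool exhaustion — cache hit ratio down yes; GC pause time up yes; open file descriptors growing yes; CPU elevated yes; error rate up NO
(B) runaway worker thread — accounts for every observation (GC pause time up via cache hit ratio down → disk writes flat → GC pause time up)
(C) TLS handshake storm — cache hit ratio down NO; GC pause time up yes; open file descriptors growing NO; CPU elevated NO; error rate up NO
(D) slow downstream dependency — fails on cache hit ratio down, open file descriptors growing, CPU elevated (predicts CPU unchanged, not CPU elevated)
(B) alone accounts for all the evidence.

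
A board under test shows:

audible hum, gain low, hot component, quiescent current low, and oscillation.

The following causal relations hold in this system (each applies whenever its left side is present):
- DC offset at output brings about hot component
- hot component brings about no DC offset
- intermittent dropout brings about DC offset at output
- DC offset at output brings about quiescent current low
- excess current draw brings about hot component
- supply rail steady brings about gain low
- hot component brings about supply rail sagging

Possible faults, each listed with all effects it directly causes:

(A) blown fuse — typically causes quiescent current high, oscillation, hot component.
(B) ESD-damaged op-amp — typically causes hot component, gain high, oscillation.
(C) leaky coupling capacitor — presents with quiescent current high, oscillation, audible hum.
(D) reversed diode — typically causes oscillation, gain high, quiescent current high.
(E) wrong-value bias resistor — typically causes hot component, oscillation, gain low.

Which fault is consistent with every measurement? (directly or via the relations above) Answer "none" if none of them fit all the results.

none

Testing each hypothesis:
(A) blown fuse — audible hum miss; gain low miss; hot component match; quiescent current low miss; oscillation match
(B) ESD-damaged op-amp — fails on audible hum, gain low, quiescent current low (predicts gain high, not gain low)
(C) leaky coupling capacitor — audible hum match; gain low miss; hot component miss; quiescent current low miss; oscillation match
(D) reversed diode — audible hum miss; gain low miss; hot component miss; quiescent current low miss; oscillation match
(E) wrong-value bias resistor — audible hum miss; gain low match; hot component match; quiescent current low miss; oscillation match
No candidate is consistent with all observations.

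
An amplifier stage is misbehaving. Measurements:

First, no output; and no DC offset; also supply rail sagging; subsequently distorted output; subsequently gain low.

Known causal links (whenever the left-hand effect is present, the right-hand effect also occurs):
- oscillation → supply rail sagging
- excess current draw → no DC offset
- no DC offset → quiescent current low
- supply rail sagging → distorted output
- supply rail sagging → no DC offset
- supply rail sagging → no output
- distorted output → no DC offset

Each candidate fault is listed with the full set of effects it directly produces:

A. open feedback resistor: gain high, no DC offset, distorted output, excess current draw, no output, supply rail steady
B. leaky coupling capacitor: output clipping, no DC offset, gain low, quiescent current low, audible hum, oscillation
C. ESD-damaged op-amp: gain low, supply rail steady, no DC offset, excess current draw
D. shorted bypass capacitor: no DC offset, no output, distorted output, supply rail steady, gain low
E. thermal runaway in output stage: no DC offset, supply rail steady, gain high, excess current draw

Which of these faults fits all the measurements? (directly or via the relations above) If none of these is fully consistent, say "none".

B

Testing each hypothesis:
(A) open feedback resistor — fails on supply rail sagging, gain low (predicts supply rail steady, not supply rail sagging; predicts gain high, not gain low)
(B) leaky coupling capacitor — accounts for every observation (no output via oscillation → supply rail sagging → no output)
(C) ESD-damaged op-amp — no output NO; no DC offset yes; supply rail sagging NO; distorted output NO; gain low yes
(D) shorted bypass capacitor — no output yes; no DC offset yes; supply rail sagging NO; distorted output yes; gain low yes
(E) thermal runaway in output stage — fails on no output, supply rail sagging, distorted output, gain low (predicts supply rail steady, not supply rail sagging; predicts gain high, not gain low)
(B) alone accounts for all the evidence.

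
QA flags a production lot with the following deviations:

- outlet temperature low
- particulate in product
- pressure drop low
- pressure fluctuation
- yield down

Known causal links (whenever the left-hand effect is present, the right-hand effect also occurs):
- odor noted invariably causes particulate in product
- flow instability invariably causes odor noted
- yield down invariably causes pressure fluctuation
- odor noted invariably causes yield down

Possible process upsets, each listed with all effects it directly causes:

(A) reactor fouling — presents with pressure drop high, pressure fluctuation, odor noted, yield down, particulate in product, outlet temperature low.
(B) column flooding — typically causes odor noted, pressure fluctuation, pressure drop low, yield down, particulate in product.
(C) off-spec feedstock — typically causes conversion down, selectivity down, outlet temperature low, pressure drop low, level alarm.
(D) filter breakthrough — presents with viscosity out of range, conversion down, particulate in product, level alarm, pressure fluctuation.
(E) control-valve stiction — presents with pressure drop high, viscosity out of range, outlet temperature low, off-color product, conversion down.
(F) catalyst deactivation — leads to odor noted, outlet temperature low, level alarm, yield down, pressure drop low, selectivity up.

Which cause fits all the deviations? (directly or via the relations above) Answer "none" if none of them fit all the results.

Per-candidate check:
(A) reactor fouling — outlet temperature low ✓; particulate in product ✓; pressure drop low ✗; pressure fluctuation ✓; yield down ✓
(B) column flooding — does not account for outlet temperature low
(C) off-spec feedstock — does not account for particulate in product, pressure fluctuation, yield down
(D) filter breakthrough — does not account for outlet temperature low, pressure drop low, yield down
(E) control-valve stiction — outlet temperature low ✓; particulate in product ✗; pressure drop low ✗; pressure fluctuation ✗; yield down ✗
(F) catalyst deactivation — outlet temperature low ✓; particulate in product ✓ (via odor noted → particulate in product); pressure drop low ✓; pressure fluctuation ✓ (via yield down → pressure fluctuation); yield down ✓
Only (F) is consistent with every observation.

F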